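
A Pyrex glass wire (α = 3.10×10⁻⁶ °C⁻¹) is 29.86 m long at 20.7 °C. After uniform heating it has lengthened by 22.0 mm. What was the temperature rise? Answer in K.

ΔL = αL₀ΔT ⇒ ΔT = ΔL / (αL₀)
ΔT = 22.0×10⁻³ m / (3.10×10⁻⁶ × 29.86 m) = 237.67 K

ΔT = 238 K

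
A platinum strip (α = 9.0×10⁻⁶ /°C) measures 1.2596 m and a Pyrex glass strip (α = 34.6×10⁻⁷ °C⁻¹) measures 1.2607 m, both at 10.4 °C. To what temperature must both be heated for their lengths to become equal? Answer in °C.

T = 168.1 °C

Equal length when α₁L₁ΔT − α₂L₂ΔT = L₂ − L₁ = 1.10×10⁻³ m
α₁L₁ = 1.13364×10⁻⁵, α₂L₂ = 4.362022×10⁻⁶ → Δ(αL) = 6.974378×10⁻⁶ m/K
ΔT = 1.10×10⁻³ / 6.974378×10⁻⁶ = 157.720 K, so T = 10.4 + 157.720 = 168.120 °C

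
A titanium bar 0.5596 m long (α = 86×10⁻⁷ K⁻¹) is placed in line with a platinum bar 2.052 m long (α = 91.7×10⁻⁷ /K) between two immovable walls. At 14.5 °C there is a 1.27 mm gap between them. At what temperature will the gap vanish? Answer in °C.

T = 68.2 °C

α₁L₁ = 4.81256×10⁻⁶ m/K, α₂L₂ = 1.881684×10⁻⁵ m/K → total 2.36294×10⁻⁵ m/K
ΔT = g/(α₁L₁+α₂L₂) = 1.27×10⁻³ / 2.36294×10⁻⁵ = 53.747 K
T = 14.5 + 53.747 = 68.247 °C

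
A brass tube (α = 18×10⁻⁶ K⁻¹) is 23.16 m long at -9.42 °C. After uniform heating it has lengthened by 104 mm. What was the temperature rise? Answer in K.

ΔT = 249 K

ΔL = αL₀ΔT ⇒ ΔT = ΔL / (αL₀)
ΔT = 104×10⁻³ m / (18×10⁻⁶ × 23.16 m) = 249.47 K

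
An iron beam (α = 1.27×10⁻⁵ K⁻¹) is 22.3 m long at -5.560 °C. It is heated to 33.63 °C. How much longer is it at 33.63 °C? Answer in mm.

ΔL = 11.1 mm

|ΔT| = |33.63 − (-5.560)| = 39.190 K
ΔL = αL₀ΔT = (1.27×10⁻⁵)(22.3)(39.190) = 1.11×10⁻² m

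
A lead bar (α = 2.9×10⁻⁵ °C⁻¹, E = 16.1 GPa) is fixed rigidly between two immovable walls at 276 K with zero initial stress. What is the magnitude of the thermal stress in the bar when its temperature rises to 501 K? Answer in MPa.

σ = 105 MPa

Fully constrained: the free strain ε = αΔT is blocked, so σ = Eε = EαΔT.
|ΔT| = 225 K
σ = 16.1×10⁹ × 2.9×10⁻⁵ × 225 = 1.05×10⁸ Pa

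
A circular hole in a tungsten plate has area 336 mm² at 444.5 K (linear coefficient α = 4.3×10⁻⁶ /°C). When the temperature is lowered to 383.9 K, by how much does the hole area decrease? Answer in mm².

ΔA = 0.175 mm²

Area coefficient ≈ 2α; |ΔT| = 60.6 K
ΔA = 2αA₀ΔT = 2(4.3×10⁻⁶)(336)(60.6) = 0.175 mm²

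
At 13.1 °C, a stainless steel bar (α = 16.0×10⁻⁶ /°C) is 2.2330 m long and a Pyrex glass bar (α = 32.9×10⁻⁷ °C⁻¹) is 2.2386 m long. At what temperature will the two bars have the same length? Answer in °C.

T = 210.5 °C

Equal length when α₁L₁ΔT − α₂L₂ΔT = L₂ − L₁ = 5.60×10⁻³ m
α₁L₁ = 3.5728×10⁻⁵, α₂L₂ = 7.364994×10⁻⁶ → Δ(αL) = 2.8363006×10⁻⁵ m/K
ΔT = 5.60×10⁻³ / 2.8363006×10⁻⁵ = 197.440 K, so T = 13.1 + 197.440 = 210.540 °C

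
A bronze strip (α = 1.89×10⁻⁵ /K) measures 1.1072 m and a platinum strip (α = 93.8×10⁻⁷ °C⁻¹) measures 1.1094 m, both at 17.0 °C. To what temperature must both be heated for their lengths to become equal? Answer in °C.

T = 226.1 °C

Equal length when α₁L₁ΔT − α₂L₂ΔT = L₂ − L₁ = 2.20×10⁻³ m
α₁L₁ = 2.092608×10⁻⁵, α₂L₂ = 1.0406172×10⁻⁵ → Δ(αL) = 1.0519908×10⁻⁵ m/K
ΔT = 2.20×10⁻³ / 1.0519908×10⁻⁵ = 209.127 K, so T = 17.0 + 209.127 = 226.127 °C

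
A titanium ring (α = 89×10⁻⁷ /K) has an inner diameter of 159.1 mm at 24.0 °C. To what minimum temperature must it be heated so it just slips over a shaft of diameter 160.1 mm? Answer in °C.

T = 730 °C

Required Δd = 160.1 − 159.1 = 1.0 mm
Δd = αd₀ΔT ⇒ ΔT = Δd/(αd₀) = 1.0 / (89×10⁻⁷ × 159.1) = 706.22 K
T_min = 24.0 + 706.22 = 730.22 °C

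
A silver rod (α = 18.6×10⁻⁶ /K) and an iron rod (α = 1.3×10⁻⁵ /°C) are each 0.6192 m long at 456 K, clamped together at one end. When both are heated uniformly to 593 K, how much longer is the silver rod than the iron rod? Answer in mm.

0.475 mm

ΔT = 137 K
silver: ΔL = 18.6×10⁻⁶ × 0.6192 m × 137 = 1.5778×10⁻³ m = 1.5778 mm
iron: ΔL = 1.3×10⁻⁵ × 0.6192 m × 137 = 1.1028×10⁻³ m = 1.1028 mm
difference = 1.5778 − 1.1028 = 0.4750 mm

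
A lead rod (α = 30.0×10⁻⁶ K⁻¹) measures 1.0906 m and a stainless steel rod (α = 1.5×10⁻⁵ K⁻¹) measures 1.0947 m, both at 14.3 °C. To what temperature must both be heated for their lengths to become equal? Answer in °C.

L₁(1 + α₁ΔT) = L₂(1 + α₂ΔT) ⇒ ΔT = (L₂ − L₁)/(α₁L₁ − α₂L₂)
L₂ − L₁ = 1.0947 − 1.0906 = 4.10×10⁻³ m
α₁L₁ − α₂L₂ = 30.0×10⁻⁶×1.0906 − 1.5×10⁻⁵×1.0947 = 1.62975×10⁻⁵ m/K
ΔT = 4.10×10⁻³ / 1.62975×10⁻⁵ = 251.572 K
T = 14.3 + 251.572 = 265.872 °C

T = 265.9 °C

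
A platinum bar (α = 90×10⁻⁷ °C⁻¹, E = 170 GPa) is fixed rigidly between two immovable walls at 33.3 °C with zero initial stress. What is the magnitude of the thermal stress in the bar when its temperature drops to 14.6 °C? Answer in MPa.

σ = 28.6 MPa

Fully constrained: the free strain ε = αΔT is blocked, so σ = Eε = EαΔT.
|ΔT| = 18.7 K
σ = 170×10⁹ × 90×10⁻⁷ × 18.7 = 2.86×10⁷ Pa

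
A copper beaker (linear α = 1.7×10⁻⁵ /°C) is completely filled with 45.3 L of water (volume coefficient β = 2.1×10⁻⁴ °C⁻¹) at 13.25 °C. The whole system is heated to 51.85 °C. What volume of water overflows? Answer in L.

0.278 L

The beaker also expands: β_container ≈ 3α = 5.1×10⁻⁵ /K
Net overflow = V₀(β_liq − 3α_cont)ΔT
β − 3α = 2.10×10⁻⁴ − 5.1×10⁻⁵ = 1.59×10⁻⁴ /K; ΔT = 38.60 K
ΔV = 45.3 × 1.59×10⁻⁴ × 38.60 = 0.278 L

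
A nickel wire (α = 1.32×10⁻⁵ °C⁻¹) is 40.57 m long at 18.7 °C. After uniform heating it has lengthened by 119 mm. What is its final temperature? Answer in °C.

T = 241 °C

ΔL = αL₀ΔT ⇒ ΔT = ΔL / (αL₀)
ΔT = 119×10⁻³ m / (1.32×10⁻⁵ × 40.57 m) = 222.21 K
T = 18.7 + 222.21 = 240.91 °C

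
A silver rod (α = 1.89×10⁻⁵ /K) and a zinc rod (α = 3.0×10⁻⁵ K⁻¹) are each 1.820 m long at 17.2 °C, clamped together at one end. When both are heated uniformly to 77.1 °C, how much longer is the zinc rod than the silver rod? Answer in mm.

ΔT = 59.9 K
silver: ΔL = 1.89×10⁻⁵ × 1.820 m × 59.9 = 2.0604×10⁻³ m = 2.0604 mm
zinc: ΔL = 3.0×10⁻⁵ × 1.820 m × 59.9 = 3.2705×10⁻³ m = 3.2705 mm
difference = 3.2705 − 2.0604 = 1.2101 mm

1.21 mm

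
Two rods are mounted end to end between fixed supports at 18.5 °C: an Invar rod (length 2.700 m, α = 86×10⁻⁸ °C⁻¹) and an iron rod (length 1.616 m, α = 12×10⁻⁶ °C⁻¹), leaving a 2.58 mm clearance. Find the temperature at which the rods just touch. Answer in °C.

T = 137 °C

Gap closes when ΔL₁ + ΔL₂ = 2.58 mm = 2.58×10⁻³ m
(α₁L₁ + α₂L₂)ΔT = g
α₁L₁ + α₂L₂ = 86×10⁻⁸×2.700 + 12×10⁻⁶×1.616 = 2.1714×10⁻⁵ m/K
ΔT = 2.58×10⁻³ / 2.1714×10⁻⁵ = 118.82 K
T = 18.5 + 118.82 = 137.32 °C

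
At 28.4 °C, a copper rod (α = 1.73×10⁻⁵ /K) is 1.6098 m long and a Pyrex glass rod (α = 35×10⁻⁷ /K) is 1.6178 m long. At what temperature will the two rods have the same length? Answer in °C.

T = 389.0 °C

L₁(1 + α₁ΔT) = L₂(1 + α₂ΔT) ⇒ ΔT = (L₂ − L₁)/(α₁L₁ − α₂L₂)
L₂ − L₁ = 1.6178 − 1.6098 = 8.00×10⁻³ m
α₁L₁ − α₂L₂ = 1.73×10⁻⁵×1.6098 − 35×10⁻⁷×1.6178 = 2.218724×10⁻⁵ m/K
ΔT = 8.00×10⁻³ / 2.218724×10⁻⁵ = 360.568 K
T = 28.4 + 360.568 = 388.968 °C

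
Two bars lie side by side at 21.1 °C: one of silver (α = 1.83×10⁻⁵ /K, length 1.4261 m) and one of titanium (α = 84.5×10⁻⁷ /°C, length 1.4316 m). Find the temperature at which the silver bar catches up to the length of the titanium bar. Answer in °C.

L₁(1 + α₁ΔT) = L₂(1 + α₂ΔT) ⇒ ΔT = (L₂ − L₁)/(α₁L₁ − α₂L₂)
L₂ − L₁ = 1.4316 − 1.4261 = 5.50×10⁻³ m
α₁L₁ − α₂L₂ = 1.83×10⁻⁵×1.4261 − 84.5×10⁻⁷×1.4316 = 1.400061×10⁻⁵ m/K
ΔT = 5.50×10⁻³ / 1.400061×10⁻⁵ = 392.840 K
T = 21.1 + 392.840 = 413.940 °C

T = 413.9 °C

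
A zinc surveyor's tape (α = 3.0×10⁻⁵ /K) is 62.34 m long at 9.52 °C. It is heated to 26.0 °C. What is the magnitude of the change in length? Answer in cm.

ΔL = 3.08 cm

|ΔT| = |26.0 − 9.52| = 16.48 K
ΔL = αL₀ΔT = (3.0×10⁻⁵)(62.34)(16.48) = 3.08×10⁻² m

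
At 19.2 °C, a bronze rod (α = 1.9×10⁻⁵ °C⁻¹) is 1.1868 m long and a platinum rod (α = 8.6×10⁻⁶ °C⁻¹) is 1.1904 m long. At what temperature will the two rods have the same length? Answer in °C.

Equal length when α₁L₁ΔT − α₂L₂ΔT = L₂ − L₁ = 3.60×10⁻³ m
α₁L₁ = 2.25492×10⁻⁵, α₂L₂ = 1.023744×10⁻⁵ → Δ(αL) = 1.231176×10⁻⁵ m/K
ΔT = 3.60×10⁻³ / 1.231176×10⁻⁵ = 292.403 K, so T = 19.2 + 292.403 = 311.603 °C

T = 311.6 °C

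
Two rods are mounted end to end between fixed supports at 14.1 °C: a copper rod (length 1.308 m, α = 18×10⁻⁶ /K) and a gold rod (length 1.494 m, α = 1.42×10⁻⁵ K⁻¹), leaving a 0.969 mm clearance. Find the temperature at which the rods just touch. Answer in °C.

α₁L₁ = 2.3544×10⁻⁵ m/K, α₂L₂ = 2.12148×10⁻⁵ m/K → total 4.47588×10⁻⁵ m/K
ΔT = g/(α₁L₁+α₂L₂) = 9.69×10⁻⁴ / 4.47588×10⁻⁵ = 21.649 K
T = 14.1 + 21.649 = 35.749 °C

T = 35.7 °C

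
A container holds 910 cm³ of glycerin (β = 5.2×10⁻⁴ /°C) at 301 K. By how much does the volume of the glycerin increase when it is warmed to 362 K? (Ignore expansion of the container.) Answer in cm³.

ΔV = 28.9 cm³

|ΔT| = |362 − 301| = 61 K
ΔV = βV₀ΔT = (5.2×10⁻⁴)(910)(61) = 28.9 cm³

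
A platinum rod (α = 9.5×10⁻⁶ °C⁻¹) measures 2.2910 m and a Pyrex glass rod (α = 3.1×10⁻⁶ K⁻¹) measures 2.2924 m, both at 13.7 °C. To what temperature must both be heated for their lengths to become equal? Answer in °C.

T = 109.2 °C

Equal length when α₁L₁ΔT − α₂L₂ΔT = L₂ − L₁ = 1.40×10⁻³ m
α₁L₁ = 2.17645×10⁻⁵, α₂L₂ = 7.10644×10⁻⁶ → Δ(αL) = 1.465806×10⁻⁵ m/K
ΔT = 1.40×10⁻³ / 1.465806×10⁻⁵ = 95.511 K, so T = 13.7 + 95.511 = 109.211 °C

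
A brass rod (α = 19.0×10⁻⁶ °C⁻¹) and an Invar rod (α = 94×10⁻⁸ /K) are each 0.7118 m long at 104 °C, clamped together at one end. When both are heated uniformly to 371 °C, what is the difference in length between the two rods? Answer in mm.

3.43 mm

ΔT = 267 K
brass: ΔL = 19.0×10⁻⁶ × 0.7118 m × 267 = 3.6110×10⁻³ m = 3.6110 mm
Invar: ΔL = 94×10⁻⁸ × 0.7118 m × 267 = 1.7865×10⁻⁴ m = 0.17865 mm
difference = 3.6110 − 0.17865 = 3.43235 mm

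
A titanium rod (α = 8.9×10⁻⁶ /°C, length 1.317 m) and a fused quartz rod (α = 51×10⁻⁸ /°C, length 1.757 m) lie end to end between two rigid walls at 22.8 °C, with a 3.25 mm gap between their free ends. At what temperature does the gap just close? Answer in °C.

α₁L₁ = 1.17213×10⁻⁵ m/K, α₂L₂ = 8.9607×10⁻⁷ m/K → total 1.261737×10⁻⁵ m/K
ΔT = g/(α₁L₁+α₂L₂) = 3.25×10⁻³ / 1.261737×10⁻⁵ = 257.58 K
T = 22.8 + 257.58 = 280.38 °C

T = 280 °C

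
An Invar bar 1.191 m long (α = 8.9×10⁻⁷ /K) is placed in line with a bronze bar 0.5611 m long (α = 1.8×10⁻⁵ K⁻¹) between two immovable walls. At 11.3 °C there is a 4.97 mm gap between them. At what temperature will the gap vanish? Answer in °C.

α₁L₁ = 1.05999×10⁻⁶ m/K, α₂L₂ = 1.00998×10⁻⁵ m/K → total 1.115979×10⁻⁵ m/K
ΔT = g/(α₁L₁+α₂L₂) = 4.97×10⁻³ / 1.115979×10⁻⁵ = 445.35 K
T = 11.3 + 445.35 = 456.65 °C

T = 457 °C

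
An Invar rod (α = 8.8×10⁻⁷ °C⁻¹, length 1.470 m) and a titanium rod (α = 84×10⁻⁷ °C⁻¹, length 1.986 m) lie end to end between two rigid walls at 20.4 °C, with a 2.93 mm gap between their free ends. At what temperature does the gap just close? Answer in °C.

T = 183 °C

α₁L₁ = 1.2936×10⁻⁶ m/K, α₂L₂ = 1.66824×10⁻⁵ m/K → total 1.7976×10⁻⁵ m/K
ΔT = g/(α₁L₁+α₂L₂) = 2.93×10⁻³ / 1.7976×10⁻⁵ = 163.00 K
T = 20.4 + 163.00 = 183.40 °C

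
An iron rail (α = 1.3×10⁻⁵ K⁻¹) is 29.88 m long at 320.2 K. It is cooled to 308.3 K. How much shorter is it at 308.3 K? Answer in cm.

|ΔT| = |308.3 − 320.2| = 11.9 K
ΔL = αL₀ΔT = (1.3×10⁻⁵)(29.88)(11.9) = 4.62×10⁻³ m

ΔL = 0.462 cm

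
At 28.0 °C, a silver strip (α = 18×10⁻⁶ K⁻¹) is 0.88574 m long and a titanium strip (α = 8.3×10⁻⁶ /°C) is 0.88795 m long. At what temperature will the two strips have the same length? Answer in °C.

Equal length when α₁L₁ΔT − α₂L₂ΔT = L₂ − L₁ = 2.21×10⁻³ m
α₁L₁ = 1.594332×10⁻⁵, α₂L₂ = 7.369985×10⁻⁶ → Δ(αL) = 8.573335×10⁻⁶ m/K
ΔT = 2.21×10⁻³ / 8.573335×10⁻⁶ = 257.776 K, so T = 28.0 + 257.776 = 285.776 °C

T = 285.8 °C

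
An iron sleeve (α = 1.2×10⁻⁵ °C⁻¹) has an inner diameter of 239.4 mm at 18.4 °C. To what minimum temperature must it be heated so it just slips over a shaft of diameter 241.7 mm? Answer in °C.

Required Δd = 241.7 − 239.4 = 2.3 mm
Δd = αd₀ΔT ⇒ ΔT = Δd/(αd₀) = 2.3 / (1.2×10⁻⁵ × 239.4) = 800.61 K
T_min = 18.4 + 800.61 = 819.01 °C

T = 819 °C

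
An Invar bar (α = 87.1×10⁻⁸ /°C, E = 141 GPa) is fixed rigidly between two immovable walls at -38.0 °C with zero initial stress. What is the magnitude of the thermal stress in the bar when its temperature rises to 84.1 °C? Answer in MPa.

σ = 15.0 MPa

Fully constrained: the free strain ε = αΔT is blocked, so σ = Eε = EαΔT.
|ΔT| = 122.1 K
σ = 141×10⁹ × 87.1×10⁻⁸ × 122.1 = 1.50×10⁷ Pa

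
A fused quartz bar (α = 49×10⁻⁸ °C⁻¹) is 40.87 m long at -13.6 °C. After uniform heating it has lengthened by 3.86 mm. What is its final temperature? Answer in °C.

T = 179 °C

ΔL = αL₀ΔT ⇒ ΔT = ΔL / (αL₀)
ΔT = 3.86×10⁻³ m / (49×10⁻⁸ × 40.87 m) = 192.75 K
T = -13.6 + 192.75 = 179.15 °C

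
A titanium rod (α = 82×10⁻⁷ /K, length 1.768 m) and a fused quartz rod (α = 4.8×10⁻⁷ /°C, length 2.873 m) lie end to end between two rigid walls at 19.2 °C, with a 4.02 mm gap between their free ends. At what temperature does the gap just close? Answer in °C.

Gap closes when ΔL₁ + ΔL₂ = 4.02 mm = 4.02×10⁻³ m
(α₁L₁ + α₂L₂)ΔT = g
α₁L₁ + α₂L₂ = 82×10⁻⁷×1.768 + 4.8×10⁻⁷×2.873 = 1.587664×10⁻⁵ m/K
ΔT = 4.02×10⁻³ / 1.587664×10⁻⁵ = 253.20 K
T = 19.2 + 253.20 = 272.40 °C

T = 272 °C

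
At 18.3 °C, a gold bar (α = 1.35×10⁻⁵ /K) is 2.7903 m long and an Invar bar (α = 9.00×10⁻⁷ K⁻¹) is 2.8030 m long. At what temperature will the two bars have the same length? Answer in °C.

T = 379.6 °C

Equal length when α₁L₁ΔT − α₂L₂ΔT = L₂ − L₁ = 1.27×10⁻² m
α₁L₁ = 3.766905×10⁻⁵, α₂L₂ = 2.5227×10⁻⁶ → Δ(αL) = 3.514635×10⁻⁵ m/K
ΔT = 1.27×10⁻² / 3.514635×10⁻⁵ = 361.346 K, so T = 18.3 + 361.346 = 379.646 °C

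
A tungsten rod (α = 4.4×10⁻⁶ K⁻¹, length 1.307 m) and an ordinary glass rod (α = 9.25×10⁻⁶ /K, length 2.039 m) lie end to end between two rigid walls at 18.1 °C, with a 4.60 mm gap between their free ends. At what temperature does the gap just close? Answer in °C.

α₁L₁ = 5.7508×10⁻⁶ m/K, α₂L₂ = 1.886075×10⁻⁵ m/K → total 2.461155×10⁻⁵ m/K
ΔT = g/(α₁L₁+α₂L₂) = 4.60×10⁻³ / 2.461155×10⁻⁵ = 186.90 K
T = 18.1 + 186.90 = 205.00 °C

T = 205 °C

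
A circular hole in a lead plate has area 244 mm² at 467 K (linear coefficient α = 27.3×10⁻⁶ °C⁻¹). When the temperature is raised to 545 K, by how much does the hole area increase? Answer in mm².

Area coefficient ≈ 2α; |ΔT| = 78 K
ΔA = 2αA₀ΔT = 2(27.3×10⁻⁶)(244)(78) = 1.04 mm²

ΔA = 1.04 mm²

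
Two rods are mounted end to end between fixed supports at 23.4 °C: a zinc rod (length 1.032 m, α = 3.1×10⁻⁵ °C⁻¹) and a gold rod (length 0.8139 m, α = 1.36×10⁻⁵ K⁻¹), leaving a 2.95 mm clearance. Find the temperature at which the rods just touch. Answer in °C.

T = 91.9 °C

α₁L₁ = 3.1992×10⁻⁵ m/K, α₂L₂ = 1.106904×10⁻⁵ m/K → total 4.306104×10⁻⁵ m/K
ΔT = g/(α₁L₁+α₂L₂) = 2.95×10⁻³ / 4.306104×10⁻⁵ = 68.507 K
T = 23.4 + 68.507 = 91.907 °C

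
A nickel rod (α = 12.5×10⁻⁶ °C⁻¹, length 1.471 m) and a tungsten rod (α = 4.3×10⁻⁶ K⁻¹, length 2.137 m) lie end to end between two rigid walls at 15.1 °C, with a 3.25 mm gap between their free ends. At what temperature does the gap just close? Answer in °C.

T = 133 °C

α₁L₁ = 1.83875×10⁻⁵ m/K, α₂L₂ = 9.1891×10⁻⁶ m/K → total 2.75766×10⁻⁵ m/K
ΔT = g/(α₁L₁+α₂L₂) = 3.25×10⁻³ / 2.75766×10⁻⁵ = 117.85 K
T = 15.1 + 117.85 = 132.95 °C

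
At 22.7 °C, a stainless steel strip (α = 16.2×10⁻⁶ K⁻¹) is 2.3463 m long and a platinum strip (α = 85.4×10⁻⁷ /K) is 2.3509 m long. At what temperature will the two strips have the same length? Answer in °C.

L₁(1 + α₁ΔT) = L₂(1 + α₂ΔT) ⇒ ΔT = (L₂ − L₁)/(α₁L₁ − α₂L₂)
L₂ − L₁ = 2.3509 − 2.3463 = 4.60×10⁻³ m
α₁L₁ − α₂L₂ = 16.2×10⁻⁶×2.3463 − 85.4×10⁻⁷×2.3509 = 1.7933374×10⁻⁵ m/K
ΔT = 4.60×10⁻³ / 1.7933374×10⁻⁵ = 256.505 K
T = 22.7 + 256.505 = 279.205 °C

T = 279.2 °C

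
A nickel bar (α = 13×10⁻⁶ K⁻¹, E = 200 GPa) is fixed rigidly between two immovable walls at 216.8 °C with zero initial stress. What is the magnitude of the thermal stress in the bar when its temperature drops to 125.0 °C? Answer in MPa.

σ = 239 MPa

Fully constrained: the free strain ε = αΔT is blocked, so σ = Eε = EαΔT.
|ΔT| = 91.8 K
σ = 200×10⁹ × 13×10⁻⁶ × 91.8 = 2.39×10⁸ Pa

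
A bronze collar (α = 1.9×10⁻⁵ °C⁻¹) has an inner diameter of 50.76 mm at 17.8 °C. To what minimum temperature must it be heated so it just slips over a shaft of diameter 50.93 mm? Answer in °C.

Required Δd = 50.93 − 50.76 = 0.17 mm
Δd = αd₀ΔT ⇒ ΔT = Δd/(αd₀) = 0.17 / (1.9×10⁻⁵ × 50.76) = 176.27 K
T_min = 17.8 + 176.27 = 194.07 °C

T = 194 °C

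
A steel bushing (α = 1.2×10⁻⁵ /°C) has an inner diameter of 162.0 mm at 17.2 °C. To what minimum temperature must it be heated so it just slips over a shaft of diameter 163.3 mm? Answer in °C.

T = 686 °C

Required Δd = 163.3 − 162.0 = 1.3 mm
Δd = αd₀ΔT ⇒ ΔT = Δd/(αd₀) = 1.3 / (1.2×10⁻⁵ × 162.0) = 668.72 K
T_min = 17.2 + 668.72 = 685.92 °C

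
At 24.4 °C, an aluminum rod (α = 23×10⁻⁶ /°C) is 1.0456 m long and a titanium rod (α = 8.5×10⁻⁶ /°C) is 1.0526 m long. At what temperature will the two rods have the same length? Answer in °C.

Equal length when α₁L₁ΔT − α₂L₂ΔT = L₂ − L₁ = 7.00×10⁻³ m
α₁L₁ = 2.40488×10⁻⁵, α₂L₂ = 8.9471×10⁻⁶ → Δ(αL) = 1.51017×10⁻⁵ m/K
ΔT = 7.00×10⁻³ / 1.51017×10⁻⁵ = 463.524 K, so T = 24.4 + 463.524 = 487.924 °C

T = 487.9 °C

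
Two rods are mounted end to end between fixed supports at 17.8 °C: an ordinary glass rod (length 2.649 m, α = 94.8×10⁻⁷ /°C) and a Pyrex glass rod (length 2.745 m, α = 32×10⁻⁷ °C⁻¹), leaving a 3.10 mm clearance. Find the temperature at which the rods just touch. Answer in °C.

Gap closes when ΔL₁ + ΔL₂ = 3.10 mm = 3.10×10⁻³ m
(α₁L₁ + α₂L₂)ΔT = g
α₁L₁ + α₂L₂ = 94.8×10⁻⁷×2.649 + 32×10⁻⁷×2.745 = 3.389652×10⁻⁵ m/K
ΔT = 3.10×10⁻³ / 3.389652×10⁻⁵ = 91.45 K
T = 17.8 + 91.45 = 109.25 °C

T = 109 °C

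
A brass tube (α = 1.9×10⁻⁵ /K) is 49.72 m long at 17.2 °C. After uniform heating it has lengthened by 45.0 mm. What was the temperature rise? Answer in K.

ΔT = 47.6 K

ΔL = αL₀ΔT ⇒ ΔT = ΔL / (αL₀)
ΔT = 45.0×10⁻³ m / (1.9×10⁻⁵ × 49.72 m) = 47.635 K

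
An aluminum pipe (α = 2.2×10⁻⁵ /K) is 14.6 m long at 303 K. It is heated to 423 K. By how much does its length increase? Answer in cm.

|ΔT| = |423 − 303| = 120 K
ΔL = αL₀ΔT = (2.2×10⁻⁵)(14.6)(120) = 3.85×10⁻² m

ΔL = 3.85 cm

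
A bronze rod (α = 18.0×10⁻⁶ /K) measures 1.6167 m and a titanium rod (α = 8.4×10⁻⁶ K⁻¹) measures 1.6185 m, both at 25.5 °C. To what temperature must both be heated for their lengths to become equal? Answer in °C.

L₁(1 + α₁ΔT) = L₂(1 + α₂ΔT) ⇒ ΔT = (L₂ − L₁)/(α₁L₁ − α₂L₂)
L₂ − L₁ = 1.6185 − 1.6167 = 1.80×10⁻³ m
α₁L₁ − α₂L₂ = 18.0×10⁻⁶×1.6167 − 8.4×10⁻⁶×1.6185 = 1.55052×10⁻⁵ m/K
ΔT = 1.80×10⁻³ / 1.55052×10⁻⁵ = 116.090 K
T = 25.5 + 116.090 = 141.590 °C

T = 141.6 °C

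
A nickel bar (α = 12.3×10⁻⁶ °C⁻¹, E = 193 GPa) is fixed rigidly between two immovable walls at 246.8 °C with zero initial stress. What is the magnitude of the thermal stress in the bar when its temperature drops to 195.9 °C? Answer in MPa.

σ = 121 MPa

Fully constrained: the free strain ε = αΔT is blocked, so σ = Eε = EαΔT.
|ΔT| = 50.9 K
σ = 193×10⁹ × 12.3×10⁻⁶ × 50.9 = 1.21×10⁸ Pa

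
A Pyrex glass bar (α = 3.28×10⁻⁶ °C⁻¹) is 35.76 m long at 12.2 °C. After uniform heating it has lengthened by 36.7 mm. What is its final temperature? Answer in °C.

T = 325 °C

ΔL = αL₀ΔT ⇒ ΔT = ΔL / (αL₀)
ΔT = 36.7×10⁻³ m / (3.28×10⁻⁶ × 35.76 m) = 312.89 K
T = 12.2 + 312.89 = 325.09 °C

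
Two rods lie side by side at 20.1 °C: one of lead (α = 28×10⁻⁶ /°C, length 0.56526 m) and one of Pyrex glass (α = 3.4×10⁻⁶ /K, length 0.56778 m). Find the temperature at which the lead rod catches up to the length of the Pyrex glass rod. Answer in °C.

Equal length when α₁L₁ΔT − α₂L₂ΔT = L₂ − L₁ = 2.52×10⁻³ m
α₁L₁ = 1.582728×10⁻⁵, α₂L₂ = 1.930452×10⁻⁶ → Δ(αL) = 1.3896828×10⁻⁵ m/K
ΔT = 2.52×10⁻³ / 1.3896828×10⁻⁵ = 181.336 K, so T = 20.1 + 181.336 = 201.436 °C

T = 201.4 °C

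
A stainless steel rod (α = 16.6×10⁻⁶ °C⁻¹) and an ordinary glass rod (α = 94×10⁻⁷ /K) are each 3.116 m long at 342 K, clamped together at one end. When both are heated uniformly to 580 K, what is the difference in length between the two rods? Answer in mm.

ΔT = 238 K
stainless steel: ΔL = 16.6×10⁻⁶ × 3.116 m × 238 = 1.2311×10⁻² m = 12.311 mm
ordinary glass: ΔL = 94×10⁻⁷ × 3.116 m × 238 = 6.9711×10⁻³ m = 6.9711 mm
difference = 12.311 − 6.9711 = 5.3399 mm

5.34 mm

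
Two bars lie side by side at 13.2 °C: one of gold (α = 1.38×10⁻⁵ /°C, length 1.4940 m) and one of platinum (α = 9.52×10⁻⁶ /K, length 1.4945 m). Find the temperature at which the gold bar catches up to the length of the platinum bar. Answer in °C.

L₁(1 + α₁ΔT) = L₂(1 + α₂ΔT) ⇒ ΔT = (L₂ − L₁)/(α₁L₁ − α₂L₂)
L₂ − L₁ = 1.4945 − 1.4940 = 5.00×10⁻⁴ m
α₁L₁ − α₂L₂ = 1.38×10⁻⁵×1.4940 − 9.52×10⁻⁶×1.4945 = 6.38956×10⁻⁶ m/K
ΔT = 5.00×10⁻⁴ / 6.38956×10⁻⁶ = 78.2526 K
T = 13.2 + 78.2526 = 91.4526 °C

T = 91.45 °C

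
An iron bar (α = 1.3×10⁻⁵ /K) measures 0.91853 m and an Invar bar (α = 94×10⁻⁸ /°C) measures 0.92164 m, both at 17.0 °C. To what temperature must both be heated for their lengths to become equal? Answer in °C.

Equal length when α₁L₁ΔT − α₂L₂ΔT = L₂ − L₁ = 3.11×10⁻³ m
α₁L₁ = 1.194089×10⁻⁵, α₂L₂ = 8.663416×10⁻⁷ → Δ(αL) = 1.10745484×10⁻⁵ m/K
ΔT = 3.11×10⁻³ / 1.10745484×10⁻⁵ = 280.824 K, so T = 17.0 + 280.824 = 297.824 °C

T = 297.8 °C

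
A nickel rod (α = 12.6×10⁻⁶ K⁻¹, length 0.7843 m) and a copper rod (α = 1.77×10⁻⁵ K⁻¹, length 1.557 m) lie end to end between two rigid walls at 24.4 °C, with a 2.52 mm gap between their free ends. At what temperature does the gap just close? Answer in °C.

T = 91.7 °C

α₁L₁ = 9.88218×10⁻⁶ m/K, α₂L₂ = 2.75589×10⁻⁵ m/K → total 3.744108×10⁻⁵ m/K
ΔT = g/(α₁L₁+α₂L₂) = 2.52×10⁻³ / 3.744108×10⁻⁵ = 67.306 K
T = 24.4 + 67.306 = 91.706 °C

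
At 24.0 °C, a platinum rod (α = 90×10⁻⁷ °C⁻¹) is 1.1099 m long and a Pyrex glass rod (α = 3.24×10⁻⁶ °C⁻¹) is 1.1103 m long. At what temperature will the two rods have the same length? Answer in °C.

L₁(1 + α₁ΔT) = L₂(1 + α₂ΔT) ⇒ ΔT = (L₂ − L₁)/(α₁L₁ − α₂L₂)
L₂ − L₁ = 1.1103 − 1.1099 = 4.00×10⁻⁴ m
α₁L₁ − α₂L₂ = 90×10⁻⁷×1.1099 − 3.24×10⁻⁶×1.1103 = 6.391728×10⁻⁶ m/K
ΔT = 4.00×10⁻⁴ / 6.391728×10⁻⁶ = 62.5809 K
T = 24.0 + 62.5809 = 86.5809 °C

T = 86.58 °C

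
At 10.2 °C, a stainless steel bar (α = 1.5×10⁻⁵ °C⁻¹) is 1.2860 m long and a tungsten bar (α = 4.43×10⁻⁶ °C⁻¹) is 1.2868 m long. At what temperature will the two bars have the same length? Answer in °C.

Equal length when α₁L₁ΔT − α₂L₂ΔT = L₂ − L₁ = 8.00×10⁻⁴ m
α₁L₁ = 1.929×10⁻⁵, α₂L₂ = 5.700524×10⁻⁶ → Δ(αL) = 1.3589476×10⁻⁵ m/K
ΔT = 8.00×10⁻⁴ / 1.3589476×10⁻⁵ = 58.8691 K, so T = 10.2 + 58.8691 = 69.0691 °C

T = 69.07 °C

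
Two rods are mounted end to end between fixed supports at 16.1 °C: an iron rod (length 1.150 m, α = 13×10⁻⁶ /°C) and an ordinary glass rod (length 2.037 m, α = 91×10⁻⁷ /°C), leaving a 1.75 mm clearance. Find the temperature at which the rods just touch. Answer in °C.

α₁L₁ = 1.495×10⁻⁵ m/K, α₂L₂ = 1.85367×10⁻⁵ m/K → total 3.34867×10⁻⁵ m/K
ΔT = g/(α₁L₁+α₂L₂) = 1.75×10⁻³ / 3.34867×10⁻⁵ = 52.260 K
T = 16.1 + 52.260 = 68.360 °C

T = 68.4 °C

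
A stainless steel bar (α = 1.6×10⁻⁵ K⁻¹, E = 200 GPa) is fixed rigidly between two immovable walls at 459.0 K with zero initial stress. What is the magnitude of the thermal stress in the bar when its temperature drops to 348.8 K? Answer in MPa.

Fully constrained: the free strain ε = αΔT is blocked, so σ = Eε = EαΔT.
|ΔT| = 110.2 K
σ = 200×10⁹ × 1.6×10⁻⁵ × 110.2 = 3.53×10⁸ Pa

σ = 353 MPa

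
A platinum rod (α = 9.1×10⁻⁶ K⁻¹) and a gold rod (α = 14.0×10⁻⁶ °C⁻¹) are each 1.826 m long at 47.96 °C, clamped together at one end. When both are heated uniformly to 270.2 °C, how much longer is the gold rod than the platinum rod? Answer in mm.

1.99 mm

ΔT = 222.24 K
platinum: ΔL = 9.1×10⁻⁶ × 1.826 m × 222.24 = 3.6929×10⁻³ m = 3.6929 mm
gold: ΔL = 14.0×10⁻⁶ × 1.826 m × 222.24 = 5.6813×10⁻³ m = 5.6813 mm
difference = 5.6813 − 3.6929 = 1.9884 mm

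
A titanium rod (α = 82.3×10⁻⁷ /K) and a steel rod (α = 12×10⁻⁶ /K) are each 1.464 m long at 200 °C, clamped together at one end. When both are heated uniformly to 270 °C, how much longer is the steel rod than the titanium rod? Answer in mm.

0.386 mm

ΔT = 70 K
titanium: ΔL = 82.3×10⁻⁷ × 1.464 m × 70 = 8.4341×10⁻⁴ m = 0.84341 mm
steel: ΔL = 12×10⁻⁶ × 1.464 m × 70 = 1.2298×10⁻³ m = 1.2298 mm
difference = 1.2298 − 0.84341 = 0.38639 mm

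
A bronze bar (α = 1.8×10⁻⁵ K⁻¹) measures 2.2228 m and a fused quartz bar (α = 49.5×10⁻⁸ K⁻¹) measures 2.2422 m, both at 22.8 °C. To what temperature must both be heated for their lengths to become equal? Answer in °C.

T = 521.5 °C

L₁(1 + α₁ΔT) = L₂(1 + α₂ΔT) ⇒ ΔT = (L₂ − L₁)/(α₁L₁ − α₂L₂)
L₂ − L₁ = 2.2422 − 2.2228 = 1.94×10⁻² m
α₁L₁ − α₂L₂ = 1.8×10⁻⁵×2.2228 − 49.5×10⁻⁸×2.2422 = 3.8900511×10⁻⁵ m/K
ΔT = 1.94×10⁻² / 3.8900511×10⁻⁵ = 498.708 K
T = 22.8 + 498.708 = 521.508 °C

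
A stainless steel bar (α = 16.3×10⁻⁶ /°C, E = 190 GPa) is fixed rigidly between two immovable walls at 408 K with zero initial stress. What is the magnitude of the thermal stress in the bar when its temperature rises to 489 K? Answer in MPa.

σ = 251 MPa

Fully constrained: the free strain ε = αΔT is blocked, so σ = Eε = EαΔT.
|ΔT| = 81 K
σ = 190×10⁹ × 16.3×10⁻⁶ × 81 = 2.51×10⁸ Pa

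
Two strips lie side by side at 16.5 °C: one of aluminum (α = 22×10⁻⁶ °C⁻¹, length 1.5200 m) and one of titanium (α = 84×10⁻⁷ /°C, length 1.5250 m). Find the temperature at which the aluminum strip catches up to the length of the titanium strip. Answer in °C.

Equal length when α₁L₁ΔT − α₂L₂ΔT = L₂ − L₁ = 5.00×10⁻³ m
α₁L₁ = 3.344×10⁻⁵, α₂L₂ = 1.281×10⁻⁵ → Δ(αL) = 2.063×10⁻⁵ m/K
ΔT = 5.00×10⁻³ / 2.063×10⁻⁵ = 242.365 K, so T = 16.5 + 242.365 = 258.865 °C

T = 258.9 °C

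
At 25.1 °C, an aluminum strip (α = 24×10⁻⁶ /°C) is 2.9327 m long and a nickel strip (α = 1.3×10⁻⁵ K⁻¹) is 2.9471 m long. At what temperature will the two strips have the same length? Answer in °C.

T = 474.1 °C

Equal length when α₁L₁ΔT − α₂L₂ΔT = L₂ − L₁ = 1.44×10⁻² m
α₁L₁ = 7.03848×10⁻⁵, α₂L₂ = 3.83123×10⁻⁵ → Δ(αL) = 3.20725×10⁻⁵ m/K
ΔT = 1.44×10⁻² / 3.20725×10⁻⁵ = 448.983 K, so T = 25.1 + 448.983 = 474.083 °C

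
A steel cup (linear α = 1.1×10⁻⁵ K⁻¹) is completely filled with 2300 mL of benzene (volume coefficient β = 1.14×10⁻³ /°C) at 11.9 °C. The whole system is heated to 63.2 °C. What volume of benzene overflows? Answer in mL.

131 mL

The cup also expands: β_container ≈ 3α = 3.3×10⁻⁵ /K
Net overflow = V₀(β_liq − 3α_cont)ΔT
β − 3α = 1.14×10⁻³ − 3.3×10⁻⁵ = 1.107×10⁻³ /K; ΔT = 51.3 K
ΔV = 2300 × 1.107×10⁻³ × 51.3 = 131 mL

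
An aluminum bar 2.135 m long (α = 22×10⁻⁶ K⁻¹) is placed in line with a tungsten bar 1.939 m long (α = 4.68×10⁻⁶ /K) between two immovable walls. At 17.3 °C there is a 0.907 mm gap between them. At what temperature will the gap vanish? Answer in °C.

T = 33.5 °C

α₁L₁ = 4.697×10⁻⁵ m/K, α₂L₂ = 9.07452×10⁻⁶ m/K → total 5.604452×10⁻⁵ m/K
ΔT = g/(α₁L₁+α₂L₂) = 9.07×10⁻⁴ / 5.604452×10⁻⁵ = 16.184 K
T = 17.3 + 16.184 = 33.484 °C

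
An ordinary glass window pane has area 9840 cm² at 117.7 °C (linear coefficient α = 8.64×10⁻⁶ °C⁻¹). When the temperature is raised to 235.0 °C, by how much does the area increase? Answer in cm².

Area coefficient ≈ 2α; |ΔT| = 117.3 K
ΔA = 2αA₀ΔT = 2(8.64×10⁻⁶)(9840)(117.3) = 19.9 cm²

ΔA = 19.9 cm²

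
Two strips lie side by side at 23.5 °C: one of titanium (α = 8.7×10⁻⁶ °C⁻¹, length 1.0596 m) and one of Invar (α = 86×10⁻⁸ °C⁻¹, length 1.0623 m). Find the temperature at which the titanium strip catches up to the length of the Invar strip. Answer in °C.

T = 348.6 °C

Equal length when α₁L₁ΔT − α₂L₂ΔT = L₂ − L₁ = 2.70×10⁻³ m
α₁L₁ = 9.21852×10⁻⁶, α₂L₂ = 9.13578×10⁻⁷ → Δ(αL) = 8.304942×10⁻⁶ m/K
ΔT = 2.70×10⁻³ / 8.304942×10⁻⁶ = 325.108 K, so T = 23.5 + 325.108 = 348.608 °C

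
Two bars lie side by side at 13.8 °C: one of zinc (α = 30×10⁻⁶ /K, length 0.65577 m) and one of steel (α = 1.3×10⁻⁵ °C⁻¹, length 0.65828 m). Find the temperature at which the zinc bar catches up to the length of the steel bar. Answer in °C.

T = 239.6 °C

L₁(1 + α₁ΔT) = L₂(1 + α₂ΔT) ⇒ ΔT = (L₂ − L₁)/(α₁L₁ − α₂L₂)
L₂ − L₁ = 0.65828 − 0.65577 = 2.51×10⁻³ m
α₁L₁ − α₂L₂ = 30×10⁻⁶×0.65577 − 1.3×10⁻⁵×0.65828 = 1.111546×10⁻⁵ m/K
ΔT = 2.51×10⁻³ / 1.111546×10⁻⁵ = 225.812 K
T = 13.8 + 225.812 = 239.612 °C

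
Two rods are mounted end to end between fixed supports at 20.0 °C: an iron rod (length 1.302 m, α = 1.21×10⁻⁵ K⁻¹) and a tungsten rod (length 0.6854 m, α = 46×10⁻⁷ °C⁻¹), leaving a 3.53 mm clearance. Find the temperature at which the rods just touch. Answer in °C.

Gap closes when ΔL₁ + ΔL₂ = 3.53 mm = 3.53×10⁻³ m
(α₁L₁ + α₂L₂)ΔT = g
α₁L₁ + α₂L₂ = 1.21×10⁻⁵×1.302 + 46×10⁻⁷×0.6854 = 1.890704×10⁻⁵ m/K
ΔT = 3.53×10⁻³ / 1.890704×10⁻⁵ = 186.70 K
T = 20.0 + 186.70 = 206.70 °C

T = 207 °C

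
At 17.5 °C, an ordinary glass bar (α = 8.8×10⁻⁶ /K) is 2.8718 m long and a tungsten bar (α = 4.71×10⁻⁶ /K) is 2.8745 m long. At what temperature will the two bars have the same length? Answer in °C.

T = 247.6 °C

Equal length when α₁L₁ΔT − α₂L₂ΔT = L₂ − L₁ = 2.70×10⁻³ m
α₁L₁ = 2.527184×10⁻⁵, α₂L₂ = 1.3538895×10⁻⁵ → Δ(αL) = 1.1732945×10⁻⁵ m/K
ΔT = 2.70×10⁻³ / 1.1732945×10⁻⁵ = 230.121 K, so T = 17.5 + 230.121 = 247.621 °C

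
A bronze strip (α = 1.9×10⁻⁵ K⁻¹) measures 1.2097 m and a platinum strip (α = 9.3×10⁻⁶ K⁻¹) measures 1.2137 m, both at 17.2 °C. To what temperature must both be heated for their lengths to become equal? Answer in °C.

T = 359.2 °C

Equal length when α₁L₁ΔT − α₂L₂ΔT = L₂ − L₁ = 4.00×10⁻³ m
α₁L₁ = 2.29843×10⁻⁵, α₂L₂ = 1.128741×10⁻⁵ → Δ(αL) = 1.169689×10⁻⁵ m/K
ΔT = 4.00×10⁻³ / 1.169689×10⁻⁵ = 341.971 K, so T = 17.2 + 341.971 = 359.171 °C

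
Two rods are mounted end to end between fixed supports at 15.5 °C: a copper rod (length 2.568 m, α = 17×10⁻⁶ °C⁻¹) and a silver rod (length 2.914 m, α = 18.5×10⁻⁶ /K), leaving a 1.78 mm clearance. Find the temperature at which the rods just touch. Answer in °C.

T = 33.7 °C

Gap closes when ΔL₁ + ΔL₂ = 1.78 mm = 1.78×10⁻³ m
(α₁L₁ + α₂L₂)ΔT = g
α₁L₁ + α₂L₂ = 17×10⁻⁶×2.568 + 18.5×10⁻⁶×2.914 = 9.7565×10⁻⁵ m/K
ΔT = 1.78×10⁻³ / 9.7565×10⁻⁵ = 18.244 K
T = 15.5 + 18.244 = 33.744 °C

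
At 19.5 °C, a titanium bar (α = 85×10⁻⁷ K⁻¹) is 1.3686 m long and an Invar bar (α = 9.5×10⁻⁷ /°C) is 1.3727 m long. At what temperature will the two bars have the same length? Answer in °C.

L₁(1 + α₁ΔT) = L₂(1 + α₂ΔT) ⇒ ΔT = (L₂ − L₁)/(α₁L₁ − α₂L₂)
L₂ − L₁ = 1.3727 − 1.3686 = 4.10×10⁻³ m
α₁L₁ − α₂L₂ = 85×10⁻⁷×1.3686 − 9.5×10⁻⁷×1.3727 = 1.0329035×10⁻⁵ m/K
ΔT = 4.10×10⁻³ / 1.0329035×10⁻⁵ = 396.939 K
T = 19.5 + 396.939 = 416.439 °C

T = 416.4 °C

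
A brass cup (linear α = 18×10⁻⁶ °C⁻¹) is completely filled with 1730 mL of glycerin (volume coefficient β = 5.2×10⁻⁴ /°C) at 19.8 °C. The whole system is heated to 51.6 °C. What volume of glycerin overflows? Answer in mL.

25.6 mL

The cup also expands: β_container ≈ 3α = 5.4×10⁻⁵ /K
Net overflow = V₀(β_liq − 3α_cont)ΔT
β − 3α = 5.20×10⁻⁴ − 5.4×10⁻⁵ = 4.66×10⁻⁴ /K; ΔT = 31.8 K
ΔV = 1730 × 4.66×10⁻⁴ × 31.8 = 25.6 mL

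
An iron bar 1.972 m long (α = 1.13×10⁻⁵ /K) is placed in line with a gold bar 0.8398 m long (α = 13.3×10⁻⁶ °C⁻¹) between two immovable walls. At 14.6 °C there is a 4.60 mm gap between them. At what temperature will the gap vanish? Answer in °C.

T = 152 °C

α₁L₁ = 2.22836×10⁻⁵ m/K, α₂L₂ = 1.116934×10⁻⁵ m/K → total 3.345294×10⁻⁵ m/K
ΔT = g/(α₁L₁+α₂L₂) = 4.60×10⁻³ / 3.345294×10⁻⁵ = 137.51 K
T = 14.6 + 137.51 = 152.11 °C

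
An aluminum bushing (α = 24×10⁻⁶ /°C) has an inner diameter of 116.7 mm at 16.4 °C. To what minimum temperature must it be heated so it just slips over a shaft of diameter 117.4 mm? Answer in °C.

T = 266 °C

Required Δd = 117.4 − 116.7 = 0.7 mm
Δd = αd₀ΔT ⇒ ΔT = Δd/(αd₀) = 0.7 / (24×10⁻⁶ × 116.7) = 249.93 K
T_min = 16.4 + 249.93 = 266.33 °C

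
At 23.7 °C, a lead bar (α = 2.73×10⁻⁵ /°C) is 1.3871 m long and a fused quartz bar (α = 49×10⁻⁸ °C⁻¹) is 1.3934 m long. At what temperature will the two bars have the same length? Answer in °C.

T = 193.1 °C

Equal length when α₁L₁ΔT − α₂L₂ΔT = L₂ − L₁ = 6.30×10⁻³ m
α₁L₁ = 3.786783×10⁻⁵, α₂L₂ = 6.82766×10⁻⁷ → Δ(αL) = 3.7185064×10⁻⁵ m/K
ΔT = 6.30×10⁻³ / 3.7185064×10⁻⁵ = 169.423 K, so T = 23.7 + 169.423 = 193.123 °C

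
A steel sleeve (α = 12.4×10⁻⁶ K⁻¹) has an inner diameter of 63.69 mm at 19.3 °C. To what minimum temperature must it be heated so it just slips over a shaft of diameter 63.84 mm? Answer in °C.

Required Δd = 63.84 − 63.69 = 0.15 mm
Δd = αd₀ΔT ⇒ ΔT = Δd/(αd₀) = 0.15 / (12.4×10⁻⁶ × 63.69) = 189.93 K
T_min = 19.3 + 189.93 = 209.23 °C

T = 209 °C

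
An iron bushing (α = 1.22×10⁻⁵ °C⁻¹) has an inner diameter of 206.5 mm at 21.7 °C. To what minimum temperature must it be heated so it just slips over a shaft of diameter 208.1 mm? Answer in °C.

Required Δd = 208.1 − 206.5 = 1.6 mm
Δd = αd₀ΔT ⇒ ΔT = Δd/(αd₀) = 1.6 / (1.22×10⁻⁵ × 206.5) = 635.10 K
T_min = 21.7 + 635.10 = 656.80 °C

T = 657 °C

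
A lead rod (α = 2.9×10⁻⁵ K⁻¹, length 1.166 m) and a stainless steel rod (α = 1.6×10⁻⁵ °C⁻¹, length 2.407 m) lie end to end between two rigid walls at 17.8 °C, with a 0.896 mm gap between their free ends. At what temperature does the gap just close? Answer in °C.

Gap closes when ΔL₁ + ΔL₂ = 0.896 mm = 8.96×10⁻⁴ m
(α₁L₁ + α₂L₂)ΔT = g
α₁L₁ + α₂L₂ = 2.9×10⁻⁵×1.166 + 1.6×10⁻⁵×2.407 = 7.2326×10⁻⁵ m/K
ΔT = 8.96×10⁻⁴ / 7.2326×10⁻⁵ = 12.388 K
T = 17.8 + 12.388 = 30.188 °C

T = 30.2 °C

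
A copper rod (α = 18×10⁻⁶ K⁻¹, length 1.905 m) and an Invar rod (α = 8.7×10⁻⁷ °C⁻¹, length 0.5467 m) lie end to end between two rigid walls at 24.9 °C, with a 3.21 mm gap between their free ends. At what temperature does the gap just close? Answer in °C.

T = 117 °C

α₁L₁ = 3.429×10⁻⁵ m/K, α₂L₂ = 4.75629×10⁻⁷ m/K → total 3.4765629×10⁻⁵ m/K
ΔT = g/(α₁L₁+α₂L₂) = 3.21×10⁻³ / 3.4765629×10⁻⁵ = 92.33 K
T = 24.9 + 92.33 = 117.23 °C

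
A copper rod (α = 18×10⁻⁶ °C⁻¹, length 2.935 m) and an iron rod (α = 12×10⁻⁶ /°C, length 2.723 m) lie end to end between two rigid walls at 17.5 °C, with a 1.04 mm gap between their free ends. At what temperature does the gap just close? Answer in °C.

T = 29.7 °C

α₁L₁ = 5.283×10⁻⁵ m/K, α₂L₂ = 3.2676×10⁻⁵ m/K → total 8.5506×10⁻⁵ m/K
ΔT = g/(α₁L₁+α₂L₂) = 1.04×10⁻³ / 8.5506×10⁻⁵ = 12.163 K
T = 17.5 + 12.163 = 29.663 °C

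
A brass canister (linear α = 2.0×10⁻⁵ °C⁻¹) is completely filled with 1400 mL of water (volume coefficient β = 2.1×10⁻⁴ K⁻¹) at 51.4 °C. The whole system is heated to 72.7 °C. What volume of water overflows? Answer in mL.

4.47 mL

The canister also expands: β_container ≈ 3α = 6.0×10⁻⁵ /K
Net overflow = V₀(β_liq − 3α_cont)ΔT
β − 3α = 2.10×10⁻⁴ − 6.0×10⁻⁵ = 1.50×10⁻⁴ /K; ΔT = 21.3 K
ΔV = 1400 × 1.50×10⁻⁴ × 21.3 = 4.47 mL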